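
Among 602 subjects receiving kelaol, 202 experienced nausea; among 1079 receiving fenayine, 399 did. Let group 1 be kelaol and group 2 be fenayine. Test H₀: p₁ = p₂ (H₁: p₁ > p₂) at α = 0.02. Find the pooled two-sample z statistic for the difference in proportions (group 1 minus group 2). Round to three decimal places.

p̂₁ = 202/602 ≈ 0.33555, p̂₂ = 399/1079 ≈ 0.36979.
Pooled p̂ = (202+399)/(602+1079) = 601/1681 = 0.35753.
SE = √(p̂(1−p̂)(1/n₁+1/n₂)) = √(0.35753·0.64247·0.00258791) = √(0.000594446) = 0.02438.
z = (0.33555 − 0.36979)/0.02438 = -0.03424/0.02438 = -1.404.
p-value = P(Z > -1.404) ≈ 0.9199, so at α = 0.02 we fail to reject H₀.

z = -1.404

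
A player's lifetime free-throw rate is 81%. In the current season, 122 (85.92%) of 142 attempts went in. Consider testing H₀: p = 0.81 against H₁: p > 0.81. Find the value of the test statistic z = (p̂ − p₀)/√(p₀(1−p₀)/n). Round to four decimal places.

z = 1.4931

p̂ = 122/142 = 0.859155.
Standard error under H₀: √(0.81×0.19/142) = 0.032921.
z = (0.859155 − 0.81)/0.032921 = 0.049155/0.032921 = 1.4931.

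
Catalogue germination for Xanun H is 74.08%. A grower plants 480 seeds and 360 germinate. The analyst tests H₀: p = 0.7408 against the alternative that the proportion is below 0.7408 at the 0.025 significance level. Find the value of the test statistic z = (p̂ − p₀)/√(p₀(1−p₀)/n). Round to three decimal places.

p̂ = 360/480 = 0.75000.
Standard error under H₀: √(0.7408×0.2592/480) = 0.02000.
z = (0.75000 − 0.7408)/0.02000 = 0.00920/0.02000 = 0.460.
p-value = P(Z < 0.460) ≈ 0.6772; since p > α = 0.025, fail to reject H₀.

z = 0.460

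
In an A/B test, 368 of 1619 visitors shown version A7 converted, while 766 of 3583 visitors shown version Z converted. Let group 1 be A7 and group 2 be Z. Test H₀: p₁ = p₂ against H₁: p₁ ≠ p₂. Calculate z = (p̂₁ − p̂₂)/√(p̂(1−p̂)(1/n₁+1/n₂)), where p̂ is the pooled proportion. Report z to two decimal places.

p̂₁ = 368/1619 = 0.2273, p̂₂ = 766/3583 = 0.2138.
Pooled p̂ = (368+766)/(1619+3583) = 1134/5202 = 0.2180.
SE = √(p̂(1−p̂)(1/n₁+1/n₂)) = √(0.2180·0.7820·0.000896761) = √(0.000152873) = 0.0124.
z = (0.2273 − 0.2138)/0.0124 = 0.0135/0.0124 = 1.09.
Two-sided p-value ≈ 2·Φ(−1.093) = 0.2744.

z = 1.09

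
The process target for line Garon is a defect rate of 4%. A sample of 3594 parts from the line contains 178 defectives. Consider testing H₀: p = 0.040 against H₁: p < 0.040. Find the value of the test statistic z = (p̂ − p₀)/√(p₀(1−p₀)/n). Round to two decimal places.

p̂ = 178/3594 ≈ 0.04953.
Under H₀, SE = √(0.04·0.96/3594) = √(1.06845e-05) = 0.00327.
z = (0.04953 − 0.04)/0.00327 = 0.00953/0.00327 = 2.91.
p-value = P(Z < 2.915) ≈ 0.9982.

z = 2.91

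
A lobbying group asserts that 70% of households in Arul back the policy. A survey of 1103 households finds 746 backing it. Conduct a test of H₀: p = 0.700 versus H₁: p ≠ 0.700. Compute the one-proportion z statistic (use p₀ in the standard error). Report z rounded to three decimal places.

z = -1.715

p̂ = 746/1103 = 0.676337.
Under H₀, SE = √(0.7·0.3/1103) = √(0.00019039) = 0.013798.
z = (0.676337 − 0.7)/0.013798 = -0.023663/0.013798 = -1.715.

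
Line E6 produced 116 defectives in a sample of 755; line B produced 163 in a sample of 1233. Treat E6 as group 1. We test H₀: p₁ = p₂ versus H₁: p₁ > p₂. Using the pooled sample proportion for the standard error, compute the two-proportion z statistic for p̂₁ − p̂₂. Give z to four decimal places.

z = 1.3360

p̂₁ = 116/755 ≈ 0.153642, p̂₂ = 163/1233 ≈ 0.132198.
Pooled p̂ = (116+163)/(755+1233) = 279/1988 = 0.140342.
SE = √(p̂(1−p̂)(1/n₁+1/n₂)) = √(0.140342·0.859658·0.00213553) = √(0.000257644) = 0.016051.
z = (0.153642 − 0.132198)/0.016051 = 0.021444/0.016051 = 1.3360.
p-value = P(Z > 1.336) ≈ 0.0908.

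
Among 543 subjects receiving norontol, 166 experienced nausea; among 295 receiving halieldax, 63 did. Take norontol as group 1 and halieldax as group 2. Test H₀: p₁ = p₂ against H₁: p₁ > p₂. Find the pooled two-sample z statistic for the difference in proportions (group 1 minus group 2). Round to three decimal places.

p̂₁ = 166/543 ≈ 0.30571, p̂₂ = 63/295 ≈ 0.21356.
Pooled p̂ = (166+63)/(543+295) = 229/838 = 0.27327.
SE = √(p̂(1−p̂)(1/n₁+1/n₂)) = √(0.27327·0.72673·0.00523145) = √(0.00103893) = 0.03223.
z = (0.30571 − 0.21356)/0.03223 = 0.09215/0.03223 = 2.859.

z = 2.859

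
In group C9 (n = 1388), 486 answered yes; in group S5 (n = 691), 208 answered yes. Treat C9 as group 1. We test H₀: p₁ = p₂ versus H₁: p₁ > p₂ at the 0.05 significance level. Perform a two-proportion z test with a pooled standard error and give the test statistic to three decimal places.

z = 2.238

p̂₁ = 486/1388 = 0.350144, p̂₂ = 208/691 = 0.301013.
Pooled p̂ = (486+208)/(1388+691) = 694/2079 = 0.333814.
SE = √(p̂(1−p̂)(1/n₁+1/n₂)) = √(0.333814·0.666186·0.00216764) = √(0.000482045) = 0.021956.
z = (0.350144 − 0.301013)/0.021956 = 0.049131/0.021956 = 2.238.
p-value = P(Z > 2.238) ≈ 0.0126; since p < α = 0.05, reject H₀.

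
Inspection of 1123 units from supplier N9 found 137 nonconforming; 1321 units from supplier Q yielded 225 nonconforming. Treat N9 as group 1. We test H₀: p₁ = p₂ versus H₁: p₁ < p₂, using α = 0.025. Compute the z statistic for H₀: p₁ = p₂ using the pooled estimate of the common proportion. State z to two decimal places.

z = -3.35

p̂₁ = 137/1123 ≈ 0.1220, p̂₂ = 225/1321 ≈ 0.1703.
Pooled p̂ = (137+225)/(1123+1321) = 362/2444 = 0.1481.
SE = √(p̂(1−p̂)(1/n₁+1/n₂)) = √(0.1481·0.8519·0.00164747) = √(0.000207877) = 0.0144.
z = (0.1220 − 0.1703)/0.0144 = -0.0483/0.0144 = -3.35.
p-value = P(Z < -3.352) ≈ 0.0004, so at α = 0.025 we reject H₀.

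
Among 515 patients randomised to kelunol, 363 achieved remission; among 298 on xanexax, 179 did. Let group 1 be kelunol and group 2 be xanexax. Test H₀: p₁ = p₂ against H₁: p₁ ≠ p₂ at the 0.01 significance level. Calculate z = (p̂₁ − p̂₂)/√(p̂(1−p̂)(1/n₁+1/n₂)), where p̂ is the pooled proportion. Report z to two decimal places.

p̂₁ = 363/515 = 0.7049, p̂₂ = 179/298 = 0.6007.
Pooled p̂ = (363+179)/(515+298) = 542/813 = 0.6667.
SE = √(p̂(1−p̂)(1/n₁+1/n₂)) = √(0.6667·0.3333·0.00529745) = √(0.00117721) = 0.0343.
z = (0.7049 − 0.6007)/0.0343 = 0.1042/0.0343 = 3.04.
Two-sided p-value ≈ 2·Φ(−3.036) = 0.0024. With α = 0.01, reject H₀.

z = 3.04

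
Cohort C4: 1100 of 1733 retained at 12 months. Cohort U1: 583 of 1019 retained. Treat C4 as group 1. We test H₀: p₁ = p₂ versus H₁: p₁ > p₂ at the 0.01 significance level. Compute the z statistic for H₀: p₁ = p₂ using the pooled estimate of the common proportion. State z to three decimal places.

p̂₁ = 1100/1733 = 0.63474, p̂₂ = 583/1019 = 0.57213.
Pooled p̂ = (1100+583)/(1733+1019) = 1683/2752 = 0.61156.
SE = √(p̂(1−p̂)(1/n₁+1/n₂)) = √(0.61156·0.38844·0.00155839) = √(0.000370204) = 0.01924.
z = (0.63474 − 0.57213)/0.01924 = 0.06261/0.01924 = 3.254.
p-value = P(Z > 3.254) ≈ 0.0006. With α = 0.01, reject H₀.

z = 3.254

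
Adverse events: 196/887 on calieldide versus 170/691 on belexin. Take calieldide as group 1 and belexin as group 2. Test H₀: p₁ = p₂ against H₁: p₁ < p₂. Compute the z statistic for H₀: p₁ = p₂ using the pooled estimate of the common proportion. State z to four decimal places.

z = -1.1697

p̂₁ = 196/887 = 0.220970, p̂₂ = 170/691 = 0.246020.
Pooled p̂ = (196+170)/(887+691) = 366/1578 = 0.231939.
SE = √(p̂(1−p̂)(1/n₁+1/n₂)) = √(0.231939·0.768061·0.00257457) = √(0.000458643) = 0.021416.
z = (0.220970 − 0.246020)/0.021416 = -0.025050/0.021416 = -1.1697.
p-value = P(Z < -1.170) ≈ 0.1211.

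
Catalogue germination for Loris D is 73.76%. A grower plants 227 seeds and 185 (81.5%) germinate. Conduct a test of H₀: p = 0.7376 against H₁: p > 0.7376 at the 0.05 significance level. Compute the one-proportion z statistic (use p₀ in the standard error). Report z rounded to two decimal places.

z = 2.65

p̂ = 185/227 ≈ 0.8150.
Under H₀, SE = √(0.7376·0.2624/227) = √(0.000852627) = 0.0292.
z = (0.8150 − 0.7376)/0.0292 = 0.0774/0.0292 = 2.65.
p-value = P(Z > 2.650) ≈ 0.0040; since p < α = 0.05, reject H₀.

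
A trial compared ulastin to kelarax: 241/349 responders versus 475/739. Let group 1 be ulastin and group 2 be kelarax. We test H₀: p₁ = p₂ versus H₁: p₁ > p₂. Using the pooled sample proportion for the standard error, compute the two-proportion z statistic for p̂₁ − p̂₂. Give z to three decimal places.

p̂₁ = 241/349 ≈ 0.69054, p̂₂ = 475/739 ≈ 0.64276.
Pooled p̂ = (241+475)/(349+739) = 716/1088 = 0.65809.
SE = √(0.225008 × 0.00421851) = 0.03081.
z = (0.69054 − 0.64276)/0.03081 = 0.04778/0.03081 = 1.551.
p-value = P(Z > 1.551) ≈ 0.0605.

z = 1.551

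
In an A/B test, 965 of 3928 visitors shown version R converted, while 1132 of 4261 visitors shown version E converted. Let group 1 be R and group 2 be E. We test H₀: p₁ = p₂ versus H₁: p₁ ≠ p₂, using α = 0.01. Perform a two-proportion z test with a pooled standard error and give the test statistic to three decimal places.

p̂₁ = 965/3928 = 0.245672, p̂₂ = 1132/4261 = 0.265665.
Pooled p̂ = (965+1132)/(3928+4261) = 2097/8189 = 0.256075.
SE = √(0.190501 × 0.000489269) = 0.009654.
z = (0.245672 − 0.265665)/0.009654 = -0.019993/0.009654 = -2.071.
Two-sided p-value ≈ 2·Φ(−2.071) = 0.0384. With α = 0.01, fail to reject H₀.

z = -2.071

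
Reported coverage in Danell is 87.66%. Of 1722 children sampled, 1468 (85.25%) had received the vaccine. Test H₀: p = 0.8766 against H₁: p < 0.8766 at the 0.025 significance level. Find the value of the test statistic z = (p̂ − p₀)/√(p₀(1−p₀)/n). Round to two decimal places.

z = -3.04

p̂ = 1468/1722 ≈ 0.85250.
SE = √(p₀(1−p₀)/n) = √(0.10817/1722) = 0.00793.
z = (0.85250 − 0.8766)/0.00793 = -0.02410/0.00793 = -3.04.
p-value = P(Z < -3.041) ≈ 0.0012. With α = 0.025, reject H₀.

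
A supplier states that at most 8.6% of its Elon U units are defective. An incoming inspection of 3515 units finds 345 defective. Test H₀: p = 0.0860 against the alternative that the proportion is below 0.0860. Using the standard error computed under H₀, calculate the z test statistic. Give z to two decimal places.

p̂ = 345/3515 = 0.09815.
Standard error under H₀: √(0.086×0.914/3515) = 0.00473.
z = (0.09815 − 0.086)/0.00473 = 0.01215/0.00473 = 2.57.
p-value = P(Z < 2.569) ≈ 0.9949.

z = 2.57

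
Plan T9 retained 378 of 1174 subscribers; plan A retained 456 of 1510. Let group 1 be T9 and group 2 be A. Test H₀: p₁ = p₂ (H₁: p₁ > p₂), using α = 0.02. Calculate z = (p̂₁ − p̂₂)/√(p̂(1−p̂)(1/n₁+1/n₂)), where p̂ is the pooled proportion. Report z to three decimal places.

z = 1.110

p̂₁ = 378/1174 ≈ 0.32198, p̂₂ = 456/1510 ≈ 0.30199.
Pooled p̂ = (378+456)/(1174+1510) = 834/2684 = 0.31073.
SE = √(0.214177 × 0.00151404) = 0.01801.
z = (0.32198 − 0.30199)/0.01801 = 0.01999/0.01801 = 1.110.
p-value = P(Z > 1.110) ≈ 0.1335; since p > α = 0.02, fail to reject H₀.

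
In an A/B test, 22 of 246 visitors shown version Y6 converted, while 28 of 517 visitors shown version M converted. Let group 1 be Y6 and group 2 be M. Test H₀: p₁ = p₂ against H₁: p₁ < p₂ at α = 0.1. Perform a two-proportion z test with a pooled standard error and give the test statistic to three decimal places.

p̂₁ = 22/246 = 0.08943, p̂₂ = 28/517 = 0.05416.
Pooled p̂ = (22+28)/(246+517) = 50/763 = 0.06553.
SE = √(p̂(1−p̂)(1/n₁+1/n₂)) = √(0.06553·0.93447·0.00599928) = √(0.000367375) = 0.01917.
z = (0.08943 − 0.05416)/0.01917 = 0.03527/0.01917 = 1.840.
p-value = P(Z < 1.840) ≈ 0.9671; since p > α = 0.1, fail to reject H₀.

z = 1.840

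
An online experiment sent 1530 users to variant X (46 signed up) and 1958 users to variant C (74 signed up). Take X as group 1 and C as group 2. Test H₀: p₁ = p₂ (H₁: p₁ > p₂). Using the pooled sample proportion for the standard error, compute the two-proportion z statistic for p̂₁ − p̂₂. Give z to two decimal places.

z = -1.24

p̂₁ = 46/1530 = 0.0301, p̂₂ = 74/1958 = 0.0378.
Pooled p̂ = (46+74)/(1530+1958) = 120/3488 = 0.0344.
SE = √(0.0332201 × 0.00116432) = 0.0062.
z = (0.0301 − 0.0378)/0.0062 = -0.0077/0.0062 = -1.24.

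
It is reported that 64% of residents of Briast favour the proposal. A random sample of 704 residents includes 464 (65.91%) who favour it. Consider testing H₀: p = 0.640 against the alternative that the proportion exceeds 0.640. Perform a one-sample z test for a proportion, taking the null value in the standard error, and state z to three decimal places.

z = 1.055

p̂ = 464/704 ≈ 0.65909.
Standard error under H₀: √(0.64×0.36/704) = 0.01809.
z = (0.65909 − 0.64)/0.01809 = 0.01909/0.01809 = 1.055.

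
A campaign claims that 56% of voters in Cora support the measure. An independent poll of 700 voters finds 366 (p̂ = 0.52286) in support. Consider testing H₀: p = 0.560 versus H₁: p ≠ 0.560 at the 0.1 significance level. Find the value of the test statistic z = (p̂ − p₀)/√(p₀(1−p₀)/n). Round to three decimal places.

z = -1.980

p̂ = 366/700 ≈ 0.52286.
SE = √(p₀(1−p₀)/n) = √(0.2464/700) = 0.01876.
z = (0.52286 − 0.56)/0.01876 = -0.03714/0.01876 = -1.980.
p-value = 2·P(Z > 1.980) ≈ 0.0477. With α = 0.1, reject H₀.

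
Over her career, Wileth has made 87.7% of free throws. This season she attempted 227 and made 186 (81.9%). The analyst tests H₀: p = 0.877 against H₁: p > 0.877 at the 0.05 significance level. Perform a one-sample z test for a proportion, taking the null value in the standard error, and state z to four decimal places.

z = -2.6431

p̂ = 186/227 ≈ 0.819383.
Standard error under H₀: √(0.877×0.123/227) = 0.021799.
z = (0.819383 − 0.877)/0.021799 = -0.057617/0.021799 = -2.6431.
p-value = P(Z > -2.643) ≈ 0.9959. With α = 0.05, fail to reject H₀.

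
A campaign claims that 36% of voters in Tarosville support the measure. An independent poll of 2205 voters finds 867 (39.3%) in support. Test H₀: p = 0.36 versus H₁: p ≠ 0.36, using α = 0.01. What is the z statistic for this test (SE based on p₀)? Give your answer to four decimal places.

z = 3.2476

p̂ = 867/2205 ≈ 0.393197.
Standard error under H₀: √(0.36×0.64/2205) = 0.010222.
z = (0.393197 − 0.36)/0.010222 = 0.033197/0.010222 = 3.2476.
Two-sided p-value ≈ 2·Φ(−3.248) = 0.0012. With α = 0.01, reject H₀.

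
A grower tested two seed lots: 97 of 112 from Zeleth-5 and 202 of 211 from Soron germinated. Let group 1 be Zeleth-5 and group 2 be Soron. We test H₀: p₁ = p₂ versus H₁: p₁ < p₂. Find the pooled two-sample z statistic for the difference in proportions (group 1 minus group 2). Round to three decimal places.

z = -2.977

p̂₁ = 97/112 = 0.86607, p̂₂ = 202/211 = 0.95735.
Pooled p̂ = (97+202)/(112+211) = 299/323 = 0.92570.
SE = √(0.0687824 × 0.0136679) = 0.03066.
z = (0.86607 − 0.95735)/0.03066 = -0.09128/0.03066 = -2.977.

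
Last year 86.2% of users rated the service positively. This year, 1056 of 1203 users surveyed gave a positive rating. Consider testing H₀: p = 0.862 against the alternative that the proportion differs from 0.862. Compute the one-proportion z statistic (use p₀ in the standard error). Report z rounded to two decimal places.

z = 1.59

p̂ = 1056/1203 = 0.87781.
SE = √(p₀(1−p₀)/n) = √(0.11896/1203) = 0.00994.
z = (0.87781 − 0.862)/0.00994 = 0.01581/0.00994 = 1.59.
Two-sided p-value ≈ 2·Φ(−1.589) = 0.1120.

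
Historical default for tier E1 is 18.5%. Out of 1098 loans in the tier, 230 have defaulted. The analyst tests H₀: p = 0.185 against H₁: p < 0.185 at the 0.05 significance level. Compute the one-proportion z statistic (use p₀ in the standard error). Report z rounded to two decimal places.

z = 2.09

p̂ = 230/1098 = 0.2095.
SE = √(p₀(1−p₀)/n) = √(0.15077/1098) = 0.0117.
z = (0.2095 − 0.185)/0.0117 = 0.0245/0.0117 = 2.09.
p-value = P(Z < 2.088) ≈ 0.9816; since p > α = 0.05, fail to reject H₀.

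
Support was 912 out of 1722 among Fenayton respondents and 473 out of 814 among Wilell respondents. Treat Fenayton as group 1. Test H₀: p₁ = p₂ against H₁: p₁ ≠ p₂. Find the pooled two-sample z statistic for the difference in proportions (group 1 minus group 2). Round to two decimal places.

z = -2.43

p̂₁ = 912/1722 = 0.5296, p̂₂ = 473/814 = 0.5811.
Pooled p̂ = (912+473)/(1722+814) = 1385/2536 = 0.5461.
SE = √(0.247872 × 0.00180922) = 0.0212.
z = (0.5296 − 0.5811)/0.0212 = -0.0515/0.0212 = -2.43.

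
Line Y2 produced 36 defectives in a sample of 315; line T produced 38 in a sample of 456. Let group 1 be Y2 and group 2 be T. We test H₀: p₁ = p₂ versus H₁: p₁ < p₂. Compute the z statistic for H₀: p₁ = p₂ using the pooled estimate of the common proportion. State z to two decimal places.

z = 1.43

p̂₁ = 36/315 = 0.11429, p̂₂ = 38/456 = 0.08333.
Pooled p̂ = (36+38)/(315+456) = 74/771 = 0.09598.
SE = √(p̂(1−p̂)(1/n₁+1/n₂)) = √(0.09598·0.90402·0.00536759) = √(0.000465731) = 0.02158.
z = (0.11429 − 0.08333)/0.02158 = 0.03096/0.02158 = 1.43.
p-value = P(Z < 1.434) ≈ 0.9243.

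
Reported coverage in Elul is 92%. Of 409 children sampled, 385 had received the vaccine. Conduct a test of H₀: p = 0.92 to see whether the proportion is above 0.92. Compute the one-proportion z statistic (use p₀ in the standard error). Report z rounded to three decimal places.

z = 1.589

p̂ = 385/409 ≈ 0.941320.
Standard error under H₀: √(0.92×0.08/409) = 0.013415.
z = (0.941320 − 0.92)/0.013415 = 0.021320/0.013415 = 1.589.
p-value = P(Z > 1.589) ≈ 0.0560.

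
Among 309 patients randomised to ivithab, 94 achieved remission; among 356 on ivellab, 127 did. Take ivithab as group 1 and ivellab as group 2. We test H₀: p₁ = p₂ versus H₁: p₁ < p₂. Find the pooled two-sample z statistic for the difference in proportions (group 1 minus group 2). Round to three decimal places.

p̂₁ = 94/309 = 0.30421, p̂₂ = 127/356 = 0.35674.
Pooled p̂ = (94+127)/(309+356) = 221/665 = 0.33233.
SE = √(p̂(1−p̂)(1/n₁+1/n₂)) = √(0.33233·0.66767·0.00604523) = √(0.00134136) = 0.03662.
z = (0.30421 − 0.35674)/0.03662 = -0.05253/0.03662 = -1.434.

z = -1.434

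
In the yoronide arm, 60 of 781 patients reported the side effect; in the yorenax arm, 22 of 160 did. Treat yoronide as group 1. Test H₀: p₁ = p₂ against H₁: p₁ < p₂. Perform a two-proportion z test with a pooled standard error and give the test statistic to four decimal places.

p̂₁ = 60/781 = 0.076825, p̂₂ = 22/160 = 0.137500.
Pooled p̂ = (60+22)/(781+160) = 82/941 = 0.087141.
SE = √(0.0795477 × 0.00753041) = 0.024475.
z = (0.076825 − 0.137500)/0.024475 = -0.060675/0.024475 = -2.4791.

z = -2.4791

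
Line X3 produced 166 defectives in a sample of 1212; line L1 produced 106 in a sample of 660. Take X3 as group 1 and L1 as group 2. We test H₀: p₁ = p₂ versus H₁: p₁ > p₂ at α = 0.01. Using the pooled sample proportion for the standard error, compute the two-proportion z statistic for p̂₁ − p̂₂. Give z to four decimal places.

z = -1.3868

p̂₁ = 166/1212 = 0.136964, p̂₂ = 106/660 = 0.160606.
Pooled p̂ = (166+106)/(1212+660) = 272/1872 = 0.145299.
SE = √(p̂(1−p̂)(1/n₁+1/n₂)) = √(0.145299·0.854701·0.00234023) = √(0.000290627) = 0.017048.
z = (0.136964 − 0.160606)/0.017048 = -0.023642/0.017048 = -1.3868.
p-value = P(Z > -1.387) ≈ 0.9173. With α = 0.01, fail to reject H₀.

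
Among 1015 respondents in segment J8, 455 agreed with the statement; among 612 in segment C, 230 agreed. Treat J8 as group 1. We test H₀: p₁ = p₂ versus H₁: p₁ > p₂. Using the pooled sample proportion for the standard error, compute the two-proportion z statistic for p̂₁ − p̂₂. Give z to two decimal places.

p̂₁ = 455/1015 ≈ 0.4483, p̂₂ = 230/612 ≈ 0.3758.
Pooled p̂ = (455+230)/(1015+612) = 685/1627 = 0.4210.
SE = √(0.243762 × 0.00261921) = 0.0253.
z = (0.4483 − 0.3758)/0.0253 = 0.0725/0.0253 = 2.87.

z = 2.87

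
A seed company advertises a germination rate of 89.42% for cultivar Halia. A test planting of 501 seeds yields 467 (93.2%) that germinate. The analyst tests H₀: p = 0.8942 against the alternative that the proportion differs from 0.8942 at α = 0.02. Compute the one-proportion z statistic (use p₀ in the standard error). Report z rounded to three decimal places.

z = 2.761

p̂ = 467/501 = 0.93214.
SE = √(p₀(1−p₀)/n) = √(0.094606/501) = 0.01374.
z = (0.93214 − 0.8942)/0.01374 = 0.03794/0.01374 = 2.761.
p-value = 2·P(Z > 2.761) ≈ 0.0058; since p < α = 0.02, reject H₀.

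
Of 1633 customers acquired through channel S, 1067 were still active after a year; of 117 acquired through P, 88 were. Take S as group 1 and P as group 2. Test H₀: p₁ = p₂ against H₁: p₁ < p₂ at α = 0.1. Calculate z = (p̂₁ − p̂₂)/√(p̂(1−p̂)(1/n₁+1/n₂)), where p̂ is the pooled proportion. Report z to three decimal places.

p̂₁ = 1067/1633 = 0.65340, p̂₂ = 88/117 = 0.75214.
Pooled p̂ = (1067+88)/(1633+117) = 1155/1750 = 0.66000.
SE = √(0.2244 × 0.00915938) = 0.04534.
z = (0.65340 − 0.75214)/0.04534 = -0.09874/0.04534 = -2.178.
p-value = P(Z < -2.178) ≈ 0.0147; since p < α = 0.1, reject H₀.

z = -2.178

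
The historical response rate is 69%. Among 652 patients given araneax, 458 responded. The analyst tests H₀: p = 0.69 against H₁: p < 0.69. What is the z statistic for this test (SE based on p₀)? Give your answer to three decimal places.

z = 0.688

p̂ = 458/652 ≈ 0.702454.
SE = √(p₀(1−p₀)/n) = √(0.2139/652) = 0.018113.
z = (0.702454 − 0.69)/0.018113 = 0.012454/0.018113 = 0.688.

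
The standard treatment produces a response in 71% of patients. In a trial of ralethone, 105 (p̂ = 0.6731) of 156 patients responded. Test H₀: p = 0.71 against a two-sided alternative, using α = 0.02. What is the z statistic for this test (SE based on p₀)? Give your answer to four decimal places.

z = -1.0163

p̂ = 105/156 ≈ 0.673077.
Standard error under H₀: √(0.71×0.29/156) = 0.036330.
z = (0.673077 − 0.71)/0.036330 = -0.036923/0.036330 = -1.0163.
Two-sided p-value ≈ 2·Φ(−1.016) = 0.3095. With α = 0.02, fail to reject H₀.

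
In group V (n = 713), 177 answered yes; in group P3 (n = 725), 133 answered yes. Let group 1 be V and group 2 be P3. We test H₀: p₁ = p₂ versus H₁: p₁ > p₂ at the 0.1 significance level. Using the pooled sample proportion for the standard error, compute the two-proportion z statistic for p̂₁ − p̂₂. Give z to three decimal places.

p̂₁ = 177/713 = 0.24825, p̂₂ = 133/725 = 0.18345.
Pooled p̂ = (177+133)/(713+725) = 310/1438 = 0.21558.
SE = √(p̂(1−p̂)(1/n₁+1/n₂)) = √(0.21558·0.78442·0.00278183) = √(0.000470418) = 0.02169.
z = (0.24825 − 0.18345)/0.02169 = 0.06480/0.02169 = 2.988.
p-value = P(Z > 2.988) ≈ 0.0014. With α = 0.1, reject H₀.

z = 2.988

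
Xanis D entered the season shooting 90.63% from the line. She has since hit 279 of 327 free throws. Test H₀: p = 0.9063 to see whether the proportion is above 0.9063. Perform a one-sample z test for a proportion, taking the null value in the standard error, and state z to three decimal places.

p̂ = 279/327 = 0.853211.
SE = √(p₀(1−p₀)/n) = √(0.08492/327) = 0.016115.
z = (0.853211 − 0.9063)/0.016115 = -0.053089/0.016115 = -3.294.

z = -3.294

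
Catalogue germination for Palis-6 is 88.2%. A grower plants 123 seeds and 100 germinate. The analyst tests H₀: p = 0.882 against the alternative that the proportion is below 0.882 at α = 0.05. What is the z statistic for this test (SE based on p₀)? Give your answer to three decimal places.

p̂ = 100/123 = 0.81301.
Standard error under H₀: √(0.882×0.118/123) = 0.02909.
z = (0.81301 − 0.882)/0.02909 = -0.06899/0.02909 = -2.372.
p-value = P(Z < -2.372) ≈ 0.0089. With α = 0.05, reject H₀.

z = -2.372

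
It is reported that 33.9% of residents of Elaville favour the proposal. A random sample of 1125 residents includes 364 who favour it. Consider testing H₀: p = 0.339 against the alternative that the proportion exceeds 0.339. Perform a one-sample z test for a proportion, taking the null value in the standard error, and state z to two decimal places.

z = -1.09

p̂ = 364/1125 ≈ 0.3236.
Standard error under H₀: √(0.339×0.661/1125) = 0.0141.
z = (0.3236 − 0.339)/0.0141 = -0.0154/0.0141 = -1.09.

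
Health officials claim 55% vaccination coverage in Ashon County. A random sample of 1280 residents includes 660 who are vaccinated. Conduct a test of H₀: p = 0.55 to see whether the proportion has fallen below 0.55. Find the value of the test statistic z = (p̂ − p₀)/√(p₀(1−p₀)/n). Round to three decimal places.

p̂ = 660/1280 ≈ 0.51562.
SE = √(p₀(1−p₀)/n) = √(0.2475/1280) = 0.01391.
z = (0.51562 − 0.55)/0.01391 = -0.03438/0.01391 = -2.472.

z = -2.472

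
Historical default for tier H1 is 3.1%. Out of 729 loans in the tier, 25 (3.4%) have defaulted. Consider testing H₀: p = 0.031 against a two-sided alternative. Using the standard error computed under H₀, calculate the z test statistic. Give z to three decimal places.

p̂ = 25/729 ≈ 0.034294.
Under H₀, SE = √(0.031·0.969/729) = √(4.12058e-05) = 0.006419.
z = (0.034294 − 0.031)/0.006419 = 0.003294/0.006419 = 0.513.
p-value = 2·P(Z > 0.513) ≈ 0.6079.

z = 0.513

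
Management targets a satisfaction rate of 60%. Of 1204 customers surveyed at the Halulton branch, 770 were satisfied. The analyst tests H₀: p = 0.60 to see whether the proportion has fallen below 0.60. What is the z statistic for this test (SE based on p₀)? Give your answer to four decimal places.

z = 2.8002

p̂ = 770/1204 ≈ 0.6395349.
Standard error under H₀: √(0.6×0.4/1204) = 0.0141186.
z = (0.6395349 − 0.6)/0.0141186 = 0.0395349/0.0141186 = 2.8002.
p-value = P(Z < 2.800) ≈ 0.9974.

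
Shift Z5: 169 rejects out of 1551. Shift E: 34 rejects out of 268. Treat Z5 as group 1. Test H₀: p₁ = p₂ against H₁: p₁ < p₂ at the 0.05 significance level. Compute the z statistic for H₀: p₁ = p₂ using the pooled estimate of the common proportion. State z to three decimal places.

p̂₁ = 169/1551 = 0.10896, p̂₂ = 34/268 = 0.12687.
Pooled p̂ = (169+34)/(1551+268) = 203/1819 = 0.11160.
SE = √(p̂(1−p̂)(1/n₁+1/n₂)) = √(0.11160·0.88840·0.00437609) = √(0.000433868) = 0.02083.
z = (0.10896 − 0.12687)/0.02083 = -0.01791/0.02083 = -0.860.
p-value = P(Z < -0.860) ≈ 0.1950. With α = 0.05, fail to reject H₀.

z = -0.860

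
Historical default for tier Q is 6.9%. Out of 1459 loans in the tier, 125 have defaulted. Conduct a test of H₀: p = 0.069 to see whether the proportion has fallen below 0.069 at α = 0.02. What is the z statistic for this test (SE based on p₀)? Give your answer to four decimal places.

z = 2.5130

p̂ = 125/1459 = 0.0856751.
SE = √(p₀(1−p₀)/n) = √(0.064239/1459) = 0.0066355.
z = (0.0856751 − 0.069)/0.0066355 = 0.0166751/0.0066355 = 2.5130.
p-value = P(Z < 2.513) ≈ 0.9940. With α = 0.02, fail to reject H₀.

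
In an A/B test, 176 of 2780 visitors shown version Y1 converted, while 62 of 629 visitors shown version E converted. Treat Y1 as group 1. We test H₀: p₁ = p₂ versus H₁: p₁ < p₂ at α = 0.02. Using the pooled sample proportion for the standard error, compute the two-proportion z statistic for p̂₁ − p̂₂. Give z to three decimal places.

z = -3.134

p̂₁ = 176/2780 = 0.06331, p̂₂ = 62/629 = 0.09857.
Pooled p̂ = (176+62)/(2780+629) = 238/3409 = 0.06982.
SE = √(p̂(1−p̂)(1/n₁+1/n₂)) = √(0.06982·0.93018·0.00194954) = √(0.000126605) = 0.01125.
z = (0.06331 − 0.09857)/0.01125 = -0.03526/0.01125 = -3.134.
p-value = P(Z < -3.134) ≈ 0.0009. With α = 0.02, reject H₀.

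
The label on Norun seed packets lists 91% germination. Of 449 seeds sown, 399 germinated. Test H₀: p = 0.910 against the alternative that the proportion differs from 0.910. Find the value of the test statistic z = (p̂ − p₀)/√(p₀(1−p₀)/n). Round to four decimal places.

p̂ = 399/449 ≈ 0.888641.
SE = √(p₀(1−p₀)/n) = √(0.0819/449) = 0.013506.
z = (0.888641 − 0.91)/0.013506 = -0.021359/0.013506 = -1.5814.

z = -1.5814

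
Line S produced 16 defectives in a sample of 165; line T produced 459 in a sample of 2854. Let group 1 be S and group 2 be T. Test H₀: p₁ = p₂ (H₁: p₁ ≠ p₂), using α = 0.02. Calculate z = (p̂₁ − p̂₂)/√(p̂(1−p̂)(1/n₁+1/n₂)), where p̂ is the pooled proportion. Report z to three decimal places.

p̂₁ = 16/165 ≈ 0.096970, p̂₂ = 459/2854 ≈ 0.160827.
Pooled p̂ = (16+459)/(165+2854) = 475/3019 = 0.157337.
SE = √(p̂(1−p̂)(1/n₁+1/n₂)) = √(0.157337·0.842663·0.00641099) = √(0.000849982) = 0.029154.
z = (0.096970 − 0.160827)/0.029154 = -0.063857/0.029154 = -2.190.
p-value = 2·P(Z > 2.190) ≈ 0.0285; since p > α = 0.02, fail to reject H₀.

z = -2.190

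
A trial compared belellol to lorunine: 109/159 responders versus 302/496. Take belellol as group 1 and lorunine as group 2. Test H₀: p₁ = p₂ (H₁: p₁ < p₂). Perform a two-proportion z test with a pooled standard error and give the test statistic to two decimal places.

z = 1.74

p̂₁ = 109/159 = 0.6855, p̂₂ = 302/496 = 0.6089.
Pooled p̂ = (109+302)/(159+496) = 411/655 = 0.6275.
SE = √(p̂(1−p̂)(1/n₁+1/n₂)) = √(0.6275·0.3725·0.00830544) = √(0.00194138) = 0.0441.
z = (0.6855 − 0.6089)/0.0441 = 0.0766/0.0441 = 1.74.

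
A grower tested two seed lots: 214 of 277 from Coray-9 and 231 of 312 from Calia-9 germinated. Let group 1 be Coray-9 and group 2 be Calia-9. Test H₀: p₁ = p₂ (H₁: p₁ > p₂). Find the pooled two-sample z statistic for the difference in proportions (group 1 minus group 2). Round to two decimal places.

p̂₁ = 214/277 = 0.7726, p̂₂ = 231/312 = 0.7404.
Pooled p̂ = (214+231)/(277+312) = 445/589 = 0.7555.
SE = √(p̂(1−p̂)(1/n₁+1/n₂)) = √(0.7555·0.2445·0.00681524) = √(0.00125885) = 0.0355.
z = (0.7726 − 0.7404)/0.0355 = 0.0322/0.0355 = 0.91.
p-value = P(Z > 0.907) ≈ 0.1822.

z = 0.91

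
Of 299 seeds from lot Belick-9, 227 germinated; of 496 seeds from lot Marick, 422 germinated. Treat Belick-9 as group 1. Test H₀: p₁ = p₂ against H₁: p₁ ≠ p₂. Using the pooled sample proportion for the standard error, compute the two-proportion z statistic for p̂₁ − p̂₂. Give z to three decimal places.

p̂₁ = 227/299 ≈ 0.75920, p̂₂ = 422/496 ≈ 0.85081.
Pooled p̂ = (227+422)/(299+496) = 649/795 = 0.81635.
SE = √(0.149921 × 0.00536061) = 0.02835.
z = (0.75920 − 0.85081)/0.02835 = -0.09161/0.02835 = -3.231.

z = -3.231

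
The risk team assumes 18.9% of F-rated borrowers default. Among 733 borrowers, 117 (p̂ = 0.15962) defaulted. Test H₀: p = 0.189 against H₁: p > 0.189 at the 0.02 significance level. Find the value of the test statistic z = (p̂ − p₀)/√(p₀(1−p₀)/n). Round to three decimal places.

p̂ = 117/733 = 0.15962.
Standard error under H₀: √(0.189×0.811/733) = 0.01446.
z = (0.15962 − 0.189)/0.01446 = -0.02938/0.01446 = -2.032.
p-value = P(Z > -2.032) ≈ 0.9789; since p > α = 0.02, fail to reject H₀.

z = -2.032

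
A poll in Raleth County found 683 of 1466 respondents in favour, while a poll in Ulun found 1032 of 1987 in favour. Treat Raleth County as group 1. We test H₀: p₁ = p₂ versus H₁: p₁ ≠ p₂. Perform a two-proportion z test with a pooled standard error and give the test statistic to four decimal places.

p̂₁ = 683/1466 = 0.4658936, p̂₂ = 1032/1987 = 0.5193759.
Pooled p̂ = (683+1032)/(1466+1987) = 1715/3453 = 0.4966696.
SE = √(p̂(1−p̂)(1/n₁+1/n₂)) = √(0.4966696·0.5033304·0.0011854) = √(0.000296337) = 0.0172144.
z = (0.4658936 − 0.5193759)/0.0172144 = -0.0534823/0.0172144 = -3.1068.

z = -3.1068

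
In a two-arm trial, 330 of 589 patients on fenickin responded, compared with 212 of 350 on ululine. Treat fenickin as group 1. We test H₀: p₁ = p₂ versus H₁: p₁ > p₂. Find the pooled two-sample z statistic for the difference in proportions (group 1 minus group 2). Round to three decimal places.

z = -1.363

p̂₁ = 330/589 ≈ 0.56027, p̂₂ = 212/350 ≈ 0.60571.
Pooled p̂ = (330+212)/(589+350) = 542/939 = 0.57721.
SE = √(0.244039 × 0.00455494) = 0.03334.
z = (0.56027 − 0.60571)/0.03334 = -0.04544/0.03334 = -1.363.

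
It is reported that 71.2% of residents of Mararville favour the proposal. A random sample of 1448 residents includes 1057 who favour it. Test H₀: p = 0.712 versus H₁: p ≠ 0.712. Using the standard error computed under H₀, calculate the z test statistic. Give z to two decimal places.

p̂ = 1057/1448 = 0.7300.
Under H₀, SE = √(0.712·0.288/1448) = √(0.000141613) = 0.0119.
z = (0.7300 − 0.712)/0.0119 = 0.0180/0.0119 = 1.51.

z = 1.51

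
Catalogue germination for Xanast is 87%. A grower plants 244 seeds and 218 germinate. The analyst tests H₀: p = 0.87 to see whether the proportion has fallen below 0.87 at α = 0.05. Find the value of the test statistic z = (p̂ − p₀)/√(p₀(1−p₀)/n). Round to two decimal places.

p̂ = 218/244 ≈ 0.8934.
Standard error under H₀: √(0.87×0.13/244) = 0.0215.
z = (0.8934 − 0.87)/0.0215 = 0.0234/0.0215 = 1.09.
p-value = P(Z < 1.089) ≈ 0.8619; since p > α = 0.05, fail to reject H₀.

z = 1.09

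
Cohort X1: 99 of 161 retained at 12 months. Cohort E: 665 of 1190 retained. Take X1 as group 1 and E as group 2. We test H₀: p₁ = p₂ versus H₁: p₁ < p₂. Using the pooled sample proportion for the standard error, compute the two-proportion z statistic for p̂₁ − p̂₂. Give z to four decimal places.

p̂₁ = 99/161 ≈ 0.6149068, p̂₂ = 665/1190 ≈ 0.5588235.
Pooled p̂ = (99+665)/(161+1190) = 764/1351 = 0.5655070.
SE = √(p̂(1−p̂)(1/n₁+1/n₂)) = √(0.5655070·0.4344930·0.00705152) = √(0.00173262) = 0.0416247.
z = (0.6149068 − 0.5588235)/0.0416247 = 0.0560833/0.0416247 = 1.3474.

z = 1.3474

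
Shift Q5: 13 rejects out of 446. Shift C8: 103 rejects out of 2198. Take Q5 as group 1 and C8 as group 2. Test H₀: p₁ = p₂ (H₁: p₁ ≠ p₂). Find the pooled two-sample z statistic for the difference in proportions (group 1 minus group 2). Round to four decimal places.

z = -1.6653

p̂₁ = 13/446 ≈ 0.0291480, p̂₂ = 103/2198 ≈ 0.0468608.
Pooled p̂ = (13+103)/(446+2198) = 116/2644 = 0.0438729.
SE = √(0.0419481 × 0.00269711) = 0.0106367.
z = (0.0291480 − 0.0468608)/0.0106367 = -0.0177128/0.0106367 = -1.6653.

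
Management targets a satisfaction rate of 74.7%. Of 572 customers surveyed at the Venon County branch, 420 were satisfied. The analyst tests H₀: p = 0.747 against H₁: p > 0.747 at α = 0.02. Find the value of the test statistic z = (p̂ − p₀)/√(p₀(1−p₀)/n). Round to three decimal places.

p̂ = 420/572 = 0.734266.
SE = √(p₀(1−p₀)/n) = √(0.18899/572) = 0.018177.
z = (0.734266 − 0.747)/0.018177 = -0.012734/0.018177 = -0.701.
p-value = P(Z > -0.701) ≈ 0.7582; since p > α = 0.02, fail to reject H₀.

z = -0.701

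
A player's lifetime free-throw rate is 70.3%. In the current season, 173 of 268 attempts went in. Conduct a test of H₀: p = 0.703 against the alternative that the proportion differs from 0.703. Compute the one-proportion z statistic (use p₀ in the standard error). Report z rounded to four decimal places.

p̂ = 173/268 = 0.645522.
Under H₀, SE = √(0.703·0.297/268) = √(0.000779071) = 0.027912.
z = (0.645522 − 0.703)/0.027912 = -0.057478/0.027912 = -2.0593.

z = -2.0593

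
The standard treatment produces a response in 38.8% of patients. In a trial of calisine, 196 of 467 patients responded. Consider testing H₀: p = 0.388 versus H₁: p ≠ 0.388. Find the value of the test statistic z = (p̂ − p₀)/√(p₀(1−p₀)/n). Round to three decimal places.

p̂ = 196/467 = 0.41970.
Under H₀, SE = √(0.388·0.612/467) = √(0.000508471) = 0.02255.
z = (0.41970 − 0.388)/0.02255 = 0.03170/0.02255 = 1.406.
Two-sided p-value ≈ 2·Φ(−1.406) = 0.1598.

z = 1.406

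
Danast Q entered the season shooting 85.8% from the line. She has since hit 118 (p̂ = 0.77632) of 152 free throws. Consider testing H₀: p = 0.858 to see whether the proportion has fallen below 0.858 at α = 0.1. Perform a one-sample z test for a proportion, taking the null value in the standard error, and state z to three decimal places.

p̂ = 118/152 ≈ 0.77632.
SE = √(p₀(1−p₀)/n) = √(0.12184/152) = 0.02831.
z = (0.77632 − 0.858)/0.02831 = -0.08168/0.02831 = -2.885.
p-value = P(Z < -2.885) ≈ 0.0020. With α = 0.1, reject H₀.

z = -2.885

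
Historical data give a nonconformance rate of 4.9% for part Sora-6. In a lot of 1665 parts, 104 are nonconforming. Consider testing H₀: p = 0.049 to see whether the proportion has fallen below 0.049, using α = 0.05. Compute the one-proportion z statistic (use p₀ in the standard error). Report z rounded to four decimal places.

z = 2.5447

p̂ = 104/1665 = 0.06246246.
Under H₀, SE = √(0.049·0.951/1665) = √(2.79874e-05) = 0.00529031.
z = (0.06246246 − 0.049)/0.00529031 = 0.01346246/0.00529031 = 2.5447.
p-value = P(Z < 2.545) ≈ 0.9945. With α = 0.05, fail to reject H₀.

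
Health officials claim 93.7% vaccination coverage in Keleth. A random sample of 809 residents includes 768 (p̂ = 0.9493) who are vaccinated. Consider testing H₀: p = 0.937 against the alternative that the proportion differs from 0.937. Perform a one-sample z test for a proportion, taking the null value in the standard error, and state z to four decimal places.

z = 1.4423

p̂ = 768/809 = 0.949320.
Under H₀, SE = √(0.937·0.063/809) = √(7.29679e-05) = 0.008542.
z = (0.949320 − 0.937)/0.008542 = 0.012320/0.008542 = 1.4423.
Two-sided p-value ≈ 2·Φ(−1.442) = 0.1492.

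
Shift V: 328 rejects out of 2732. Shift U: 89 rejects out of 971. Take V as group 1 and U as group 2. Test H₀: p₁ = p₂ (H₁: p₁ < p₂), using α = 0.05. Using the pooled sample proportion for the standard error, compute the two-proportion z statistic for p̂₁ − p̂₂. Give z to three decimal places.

p̂₁ = 328/2732 ≈ 0.12006, p̂₂ = 89/971 ≈ 0.09166.
Pooled p̂ = (328+89)/(2732+971) = 417/3703 = 0.11261.
SE = √(p̂(1−p̂)(1/n₁+1/n₂)) = √(0.11261·0.88739·0.0013959) = √(0.000139492) = 0.01181.
z = (0.12006 − 0.09166)/0.01181 = 0.02840/0.01181 = 2.405.
p-value = P(Z < 2.405) ≈ 0.9919; since p > α = 0.05, fail to reject H₀.

z = 2.405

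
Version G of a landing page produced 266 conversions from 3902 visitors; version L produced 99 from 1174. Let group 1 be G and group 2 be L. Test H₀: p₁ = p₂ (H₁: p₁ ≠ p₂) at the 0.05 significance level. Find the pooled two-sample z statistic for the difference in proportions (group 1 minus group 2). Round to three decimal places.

p̂₁ = 266/3902 = 0.06817, p̂₂ = 99/1174 = 0.08433.
Pooled p̂ = (266+99)/(3902+1174) = 365/5076 = 0.07191.
SE = √(0.0667364 × 0.00110807) = 0.00860.
z = (0.06817 − 0.08433)/0.00860 = -0.01616/0.00860 = -1.879.
Two-sided p-value ≈ 2·Φ(−1.879) = 0.0603. With α = 0.05, fail to reject H₀.

z = -1.879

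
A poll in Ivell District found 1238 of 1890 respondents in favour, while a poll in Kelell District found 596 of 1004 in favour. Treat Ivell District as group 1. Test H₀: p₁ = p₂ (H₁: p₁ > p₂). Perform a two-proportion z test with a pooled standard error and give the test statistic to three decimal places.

p̂₁ = 1238/1890 ≈ 0.655026, p̂₂ = 596/1004 ≈ 0.593625.
Pooled p̂ = (1238+596)/(1890+1004) = 1834/2894 = 0.633725.
SE = √(p̂(1−p̂)(1/n₁+1/n₂)) = √(0.633725·0.366275·0.00152512) = √(0.000354006) = 0.018815.
z = (0.655026 − 0.593625)/0.018815 = 0.061401/0.018815 = 3.263.

z = 3.263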